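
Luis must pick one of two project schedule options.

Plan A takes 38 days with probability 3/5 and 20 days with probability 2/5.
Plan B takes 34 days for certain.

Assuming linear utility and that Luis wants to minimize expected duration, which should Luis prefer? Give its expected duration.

Plan A = 3/5 × 38 + 2/5 × 20 = 22.8 + 8 = 30.8
Plan B: 34 (certain)

Plan A (30.8 days)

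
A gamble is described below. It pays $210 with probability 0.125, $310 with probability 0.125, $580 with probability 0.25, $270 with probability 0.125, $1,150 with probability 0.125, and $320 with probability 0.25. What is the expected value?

$467.50

EV = 0.125 × 210 + 0.125 × 310 + 0.25 × 580 + 0.125 × 270 + 0.125 × 1150 + 0.25 × 320 = 26.25 + 38.75 + 145 + 33.75 + 143.75 + 80 = 467.5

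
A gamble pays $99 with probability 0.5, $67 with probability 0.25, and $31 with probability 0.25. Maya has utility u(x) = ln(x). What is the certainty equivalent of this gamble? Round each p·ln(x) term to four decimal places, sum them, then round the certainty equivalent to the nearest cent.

$67.17

E[u] = 0.5·ln(99) + 0.25·ln(67) + 0.25·ln(31) = 2.2976 + 1.0512 + 0.8585 = 4.2073
CE = e^4.2073 ≈ 67.17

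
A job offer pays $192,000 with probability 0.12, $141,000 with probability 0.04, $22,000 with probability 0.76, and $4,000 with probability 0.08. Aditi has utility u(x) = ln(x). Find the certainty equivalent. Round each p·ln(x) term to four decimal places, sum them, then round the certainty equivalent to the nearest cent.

E[u] = 0.12·ln(192000) + 0.04·ln(141000) + 0.76·ln(22000) + 0.08·ln(4000) = 1.4598 + 0.4743 + 7.5991 + 0.6635 = 10.1967
CE = e^10.1967 ≈ 26814.55

$26,814.55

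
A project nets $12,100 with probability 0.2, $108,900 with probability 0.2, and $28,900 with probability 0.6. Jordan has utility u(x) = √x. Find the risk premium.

E[u] = 0.2·√12100 + 0.2·√108900 + 0.6·√28900 = 0.2·110 + 0.2·330 + 0.6·170 = 190
CE = (190)² = 36100
Risk premium = EV − CE = 41540 − 36100 = 5440

$5,440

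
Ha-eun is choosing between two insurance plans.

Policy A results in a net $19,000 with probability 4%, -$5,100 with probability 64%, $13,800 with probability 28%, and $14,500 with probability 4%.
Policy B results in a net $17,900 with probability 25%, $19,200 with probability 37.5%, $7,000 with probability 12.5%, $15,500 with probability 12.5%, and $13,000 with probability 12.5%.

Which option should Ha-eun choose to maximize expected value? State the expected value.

Policy B ($16,112.50)

Policy A = 0.04 × 19000 + 0.64 × (-5100) + 0.28 × 13800 + 0.04 × 14500 = 760 − 3264 + 3864 + 580 = 1940
Policy B = 0.25 × 17900 + 0.375 × 19200 + 0.125 × 7000 + 0.125 × 15500 + 0.125 × 13000 = 4475 + 7200 + 875 + 1937.5 + 1625 = 16112.5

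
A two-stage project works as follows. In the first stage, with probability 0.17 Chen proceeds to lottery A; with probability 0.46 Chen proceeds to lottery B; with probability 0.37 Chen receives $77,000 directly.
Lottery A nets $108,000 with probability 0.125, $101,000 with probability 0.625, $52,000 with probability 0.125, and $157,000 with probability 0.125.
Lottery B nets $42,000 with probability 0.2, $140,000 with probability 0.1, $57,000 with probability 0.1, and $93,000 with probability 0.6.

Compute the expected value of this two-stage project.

EV(A) = 0.125 × 108000 + 0.625 × 101000 + 0.125 × 52000 + 0.125 × 157000 = 13500 + 63125 + 6500 + 19625 = 102750
EV(B) = 0.2 × 42000 + 0.1 × 140000 + 0.1 × 57000 + 0.6 × 93000 = 8400 + 14000 + 5700 + 55800 = 83900
Branch C: 77000 (certain)
Overall = 0.17 × 102750 + 0.46 × 83900 + 0.37 × 77000 = 17467.5 + 38594 + 28490 = 84551.5

$84,551.50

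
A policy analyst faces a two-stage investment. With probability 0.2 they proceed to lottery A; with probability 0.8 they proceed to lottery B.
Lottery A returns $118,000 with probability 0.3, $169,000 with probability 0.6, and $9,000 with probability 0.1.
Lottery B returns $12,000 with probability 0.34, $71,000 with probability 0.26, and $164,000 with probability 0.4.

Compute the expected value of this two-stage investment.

EV(A) = 0.3 × 118000 + 0.6 × 169000 + 0.1 × 9000 = 35400 + 101400 + 900 = 137700
EV(B) = 0.34 × 12000 + 0.26 × 71000 + 0.4 × 164000 = 4080 + 18460 + 65600 = 88140
Overall = 0.2 × 137700 + 0.8 × 88140 = 27540 + 70512 = 98052

$98,052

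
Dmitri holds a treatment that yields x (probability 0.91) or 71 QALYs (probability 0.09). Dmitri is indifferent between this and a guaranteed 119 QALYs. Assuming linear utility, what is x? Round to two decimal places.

0.91·x + 0.09·71 = 119
0.91·x = 119 − 6.39 = 112.61
x = 112.61 / 0.91 = 123.7473

x = 123.75 QALYs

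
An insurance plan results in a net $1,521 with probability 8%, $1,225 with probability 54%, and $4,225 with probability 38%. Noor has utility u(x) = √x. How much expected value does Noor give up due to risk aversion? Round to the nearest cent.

$205.92

E[u] = 0.08·√1521 + 0.54·√1225 + 0.38·√4225 = 0.08·39 + 0.54·35 + 0.38·65 = 46.72
CE = (46.72)² = 2182.7584
Risk premium = EV − CE = 2388.68 − 2182.7584 = 205.9216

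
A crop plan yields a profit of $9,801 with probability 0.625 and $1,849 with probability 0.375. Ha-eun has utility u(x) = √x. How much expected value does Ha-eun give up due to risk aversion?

E[u] = 0.625·√9801 + 0.375·√1849 = 0.625·99 + 0.375·43 = 78
CE = (78)² = 6084
Risk premium = EV − CE = 6819 − 6084 = 735

$735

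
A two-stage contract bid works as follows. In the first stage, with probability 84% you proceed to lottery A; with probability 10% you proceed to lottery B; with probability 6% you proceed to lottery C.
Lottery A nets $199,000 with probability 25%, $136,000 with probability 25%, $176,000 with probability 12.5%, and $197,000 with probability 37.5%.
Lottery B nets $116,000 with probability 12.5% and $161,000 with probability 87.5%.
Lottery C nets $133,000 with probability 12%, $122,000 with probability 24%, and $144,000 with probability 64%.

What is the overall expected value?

$174,666.50

EV(A) = 0.25 × 199000 + 0.25 × 136000 + 0.125 × 176000 + 0.375 × 197000 = 49750 + 34000 + 22000 + 73875 = 179625
EV(B) = 0.125 × 116000 + 0.875 × 161000 = 14500 + 140875 = 155375
EV(C) = 0.12 × 133000 + 0.24 × 122000 + 0.64 × 144000 = 15960 + 29280 + 92160 = 137400
Overall = 0.84 × 179625 + 0.1 × 155375 + 0.06 × 137400 = 150885 + 15537.5 + 8244 = 174666.5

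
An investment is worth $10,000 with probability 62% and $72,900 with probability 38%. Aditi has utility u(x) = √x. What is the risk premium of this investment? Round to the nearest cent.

$6,808.84

E[u] = 0.62·√10000 + 0.38·√72900 = 0.62·100 + 0.38·270 = 164.6
CE = (164.6)² = 27093.16
Risk premium = EV − CE = 33902 − 27093.16 = 6808.84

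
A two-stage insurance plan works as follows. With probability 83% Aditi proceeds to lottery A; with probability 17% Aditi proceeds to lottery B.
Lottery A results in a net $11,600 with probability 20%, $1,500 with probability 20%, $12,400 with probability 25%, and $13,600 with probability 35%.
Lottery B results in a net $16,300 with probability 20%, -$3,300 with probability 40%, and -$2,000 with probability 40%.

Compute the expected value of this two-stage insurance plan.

EV(A) = 0.2 × 11600 + 0.2 × 1500 + 0.25 × 12400 + 0.35 × 13600 = 2320 + 300 + 3100 + 4760 = 10480
EV(B) = 0.2 × 16300 + 0.4 × (-3300) + 0.4 × (-2000) = 3260 − 1320 − 800 = 1140
Overall = 0.83 × 10480 + 0.17 × 1140 = 8698.4 + 193.8 = 8892.2

$8,892.20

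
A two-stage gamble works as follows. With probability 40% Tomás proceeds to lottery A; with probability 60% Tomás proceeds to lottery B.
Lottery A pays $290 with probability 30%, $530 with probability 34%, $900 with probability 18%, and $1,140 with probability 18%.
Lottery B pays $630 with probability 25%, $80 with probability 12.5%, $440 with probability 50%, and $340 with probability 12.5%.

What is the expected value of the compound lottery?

$511.76

EV(A) = 0.3 × 290 + 0.34 × 530 + 0.18 × 900 + 0.18 × 1140 = 87 + 180.2 + 162 + 205.2 = 634.4
EV(B) = 0.25 × 630 + 0.125 × 80 + 0.5 × 440 + 0.125 × 340 = 157.5 + 10 + 220 + 42.5 = 430
Overall = 0.4 × 634.4 + 0.6 × 430 = 253.76 + 258 = 511.76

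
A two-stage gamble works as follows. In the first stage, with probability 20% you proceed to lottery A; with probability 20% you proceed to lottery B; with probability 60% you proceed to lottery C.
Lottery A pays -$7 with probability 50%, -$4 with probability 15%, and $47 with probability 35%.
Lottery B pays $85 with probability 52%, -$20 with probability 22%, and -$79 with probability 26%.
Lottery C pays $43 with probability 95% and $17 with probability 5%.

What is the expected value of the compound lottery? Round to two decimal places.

EV(A) = 0.5 × (-7) + 0.15 × (-4) + 0.35 × 47 = -3.5 − 0.6 + 16.45 = 12.35
EV(B) = 0.52 × 85 + 0.22 × (-20) + 0.26 × (-79) = 44.2 − 4.4 − 20.54 = 19.26
EV(C) = 0.95 × 43 + 0.05 × 17 = 40.85 + 0.85 = 41.7
Overall = 0.2 × 12.35 + 0.2 × 19.26 + 0.6 × 41.7 = 2.47 + 3.852 + 25.02 = 31.342

$31.34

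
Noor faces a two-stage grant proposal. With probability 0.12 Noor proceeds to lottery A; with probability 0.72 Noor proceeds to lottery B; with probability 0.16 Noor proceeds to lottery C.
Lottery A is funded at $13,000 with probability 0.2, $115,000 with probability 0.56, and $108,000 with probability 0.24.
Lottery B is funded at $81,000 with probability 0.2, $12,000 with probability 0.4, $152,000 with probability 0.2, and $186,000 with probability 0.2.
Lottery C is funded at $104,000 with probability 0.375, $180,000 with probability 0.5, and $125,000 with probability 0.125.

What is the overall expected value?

$98,082.40

EV(A) = 0.2 × 13000 + 0.56 × 115000 + 0.24 × 108000 = 2600 + 64400 + 25920 = 92920
EV(B) = 0.2 × 81000 + 0.4 × 12000 + 0.2 × 152000 + 0.2 × 186000 = 16200 + 4800 + 30400 + 37200 = 88600
EV(C) = 0.375 × 104000 + 0.5 × 180000 + 0.125 × 125000 = 39000 + 90000 + 15625 = 144625
Overall = 0.12 × 92920 + 0.72 × 88600 + 0.16 × 144625 = 11150.4 + 63792 + 23140 = 98082.4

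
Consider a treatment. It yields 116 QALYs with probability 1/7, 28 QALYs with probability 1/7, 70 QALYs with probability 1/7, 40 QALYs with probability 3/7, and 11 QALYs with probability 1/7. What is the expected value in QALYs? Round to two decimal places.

EV = 1/7 × 116 + 1/7 × 28 + 1/7 × 70 + 3/7 × 40 + 1/7 × 11 = 16.5714 + 4 + 10 + 17.1429 + 1.5714 = 49.2857

49.29 QALYs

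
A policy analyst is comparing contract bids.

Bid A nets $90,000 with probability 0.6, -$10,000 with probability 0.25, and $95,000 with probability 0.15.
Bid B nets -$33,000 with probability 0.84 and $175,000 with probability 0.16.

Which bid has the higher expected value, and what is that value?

Bid A ($65,750)

Bid A = 0.6 × 90000 + 0.25 × (-10000) + 0.15 × 95000 = 54000 − 2500 + 14250 = 65750
Bid B = 0.84 × (-33000) + 0.16 × 175000 = -27720 + 28000 = 280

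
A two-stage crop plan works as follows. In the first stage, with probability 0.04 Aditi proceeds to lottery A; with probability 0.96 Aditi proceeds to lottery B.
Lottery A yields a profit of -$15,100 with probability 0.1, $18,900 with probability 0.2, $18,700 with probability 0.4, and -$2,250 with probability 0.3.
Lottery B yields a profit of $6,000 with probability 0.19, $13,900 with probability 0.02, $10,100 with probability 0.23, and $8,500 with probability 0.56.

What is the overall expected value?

$8,523.96

EV(A) = 0.1 × (-15100) + 0.2 × 18900 + 0.4 × 18700 + 0.3 × (-2250) = -1510 + 3780 + 7480 − 675 = 9075
EV(B) = 0.19 × 6000 + 0.02 × 13900 + 0.23 × 10100 + 0.56 × 8500 = 1140 + 278 + 2323 + 4760 = 8501
Overall = 0.04 × 9075 + 0.96 × 8501 = 363 + 8160.96 = 8523.96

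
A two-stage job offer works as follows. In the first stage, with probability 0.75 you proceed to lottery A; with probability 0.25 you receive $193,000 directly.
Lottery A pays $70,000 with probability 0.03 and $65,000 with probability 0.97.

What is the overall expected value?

$97,112.50

EV(A) = 0.03 × 70000 + 0.97 × 65000 = 2100 + 63050 = 65150
Branch B: 193000 (certain)
Overall = 0.75 × 65150 + 0.25 × 193000 = 48862.5 + 48250 = 97112.5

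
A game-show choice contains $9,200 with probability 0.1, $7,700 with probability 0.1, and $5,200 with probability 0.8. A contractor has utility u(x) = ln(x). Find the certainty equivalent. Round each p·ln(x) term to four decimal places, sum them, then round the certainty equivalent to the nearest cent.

$5,725.58

E[u] = 0.1·ln(9200) + 0.1·ln(7700) + 0.8·ln(5200) = 0.9127 + 0.8949 + 6.8451 = 8.6527
CE = e^8.6527 ≈ 5725.58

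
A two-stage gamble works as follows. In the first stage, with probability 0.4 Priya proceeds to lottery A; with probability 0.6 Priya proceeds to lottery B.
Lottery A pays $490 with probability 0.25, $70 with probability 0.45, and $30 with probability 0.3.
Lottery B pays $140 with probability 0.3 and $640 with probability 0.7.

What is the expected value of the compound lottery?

EV(A) = 0.25 × 490 + 0.45 × 70 + 0.3 × 30 = 122.5 + 31.5 + 9 = 163
EV(B) = 0.3 × 140 + 0.7 × 640 = 42 + 448 = 490
Overall = 0.4 × 163 + 0.6 × 490 = 65.2 + 294 = 359.2

$359.20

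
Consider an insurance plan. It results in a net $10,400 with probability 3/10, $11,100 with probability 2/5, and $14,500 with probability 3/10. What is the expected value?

$11,910

EV = 3/10 × 10400 + 2/5 × 11100 + 3/10 × 14500 = 3120 + 4440 + 4350 = 11910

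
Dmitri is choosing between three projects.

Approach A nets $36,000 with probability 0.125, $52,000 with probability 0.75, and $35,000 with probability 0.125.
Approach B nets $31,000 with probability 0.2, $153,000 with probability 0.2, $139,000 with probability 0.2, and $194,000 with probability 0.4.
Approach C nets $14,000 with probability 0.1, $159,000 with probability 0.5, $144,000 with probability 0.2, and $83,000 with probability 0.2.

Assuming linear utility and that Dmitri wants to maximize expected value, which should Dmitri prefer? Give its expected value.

Approach A = 0.125 × 36000 + 0.75 × 52000 + 0.125 × 35000 = 4500 + 39000 + 4375 = 47875
Approach B = 0.2 × 31000 + 0.2 × 153000 + 0.2 × 139000 + 0.4 × 194000 = 6200 + 30600 + 27800 + 77600 = 142200
Approach C = 0.1 × 14000 + 0.5 × 159000 + 0.2 × 144000 + 0.2 × 83000 = 1400 + 79500 + 28800 + 16600 = 126300

Approach B ($142,200)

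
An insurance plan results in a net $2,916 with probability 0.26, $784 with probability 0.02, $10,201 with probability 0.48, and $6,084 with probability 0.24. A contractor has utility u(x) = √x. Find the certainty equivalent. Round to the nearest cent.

E[u] = 0.26·√2916 + 0.02·√784 + 0.48·√10201 + 0.24·√6084 = 0.26·54 + 0.02·28 + 0.48·101 + 0.24·78 = 81.8
CE = (81.8)² = 6691.24

$6,691.24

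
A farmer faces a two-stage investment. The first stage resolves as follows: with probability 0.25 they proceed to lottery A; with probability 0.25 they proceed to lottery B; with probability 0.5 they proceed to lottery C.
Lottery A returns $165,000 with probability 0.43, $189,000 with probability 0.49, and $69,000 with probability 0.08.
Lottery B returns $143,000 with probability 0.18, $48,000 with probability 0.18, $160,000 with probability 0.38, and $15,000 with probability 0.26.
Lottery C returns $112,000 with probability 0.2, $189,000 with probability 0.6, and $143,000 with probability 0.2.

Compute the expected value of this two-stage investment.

EV(A) = 0.43 × 165000 + 0.49 × 189000 + 0.08 × 69000 = 70950 + 92610 + 5520 = 169080
EV(B) = 0.18 × 143000 + 0.18 × 48000 + 0.38 × 160000 + 0.26 × 15000 = 25740 + 8640 + 60800 + 3900 = 99080
EV(C) = 0.2 × 112000 + 0.6 × 189000 + 0.2 × 143000 = 22400 + 113400 + 28600 = 164400
Overall = 0.25 × 169080 + 0.25 × 99080 + 0.5 × 164400 = 42270 + 24770 + 82200 = 149240

$149,240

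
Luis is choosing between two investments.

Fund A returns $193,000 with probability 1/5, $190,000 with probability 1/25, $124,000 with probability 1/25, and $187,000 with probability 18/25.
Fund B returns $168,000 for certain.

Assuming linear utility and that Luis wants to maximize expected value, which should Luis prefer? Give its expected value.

Fund A = 1/5 × 193000 + 1/25 × 190000 + 1/25 × 124000 + 18/25 × 187000 = 38600 + 7600 + 4960 + 134640 = 185800
Fund B: 168000 (certain)

Fund A ($185,800)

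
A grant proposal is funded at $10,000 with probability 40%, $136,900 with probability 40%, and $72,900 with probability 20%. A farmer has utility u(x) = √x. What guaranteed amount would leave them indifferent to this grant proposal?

$58,564

E[u] = 0.4·√10000 + 0.4·√136900 + 0.2·√72900 = 0.4·100 + 0.4·370 + 0.2·270 = 242
CE = (242)² = 58564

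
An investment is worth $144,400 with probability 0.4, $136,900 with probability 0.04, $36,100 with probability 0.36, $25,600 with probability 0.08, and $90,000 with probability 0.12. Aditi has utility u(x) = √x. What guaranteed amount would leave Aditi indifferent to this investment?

$80,656

E[u] = 0.4·√144400 + 0.04·√136900 + 0.36·√36100 + 0.08·√25600 + 0.12·√90000 = 0.4·380 + 0.04·370 + 0.36·190 + 0.08·160 + 0.12·300 = 284
CE = (284)² = 80656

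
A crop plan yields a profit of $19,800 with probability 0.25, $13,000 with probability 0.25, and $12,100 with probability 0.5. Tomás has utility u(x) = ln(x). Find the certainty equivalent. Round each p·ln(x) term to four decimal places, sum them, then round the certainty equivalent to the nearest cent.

$13,934.18

E[u] = 0.25·ln(19800) + 0.25·ln(13000) + 0.5·ln(12100) = 2.4734 + 2.3682 + 4.7005 = 9.5421
CE = e^9.5421 ≈ 13934.18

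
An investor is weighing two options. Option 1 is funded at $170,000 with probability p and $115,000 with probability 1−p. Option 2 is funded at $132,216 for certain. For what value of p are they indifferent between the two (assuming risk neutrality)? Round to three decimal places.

p·170000 + (1−p)·115000 = 132216
55000p + 115000 = 132216
p = (132216 − 115000) / 55000

p = 0.313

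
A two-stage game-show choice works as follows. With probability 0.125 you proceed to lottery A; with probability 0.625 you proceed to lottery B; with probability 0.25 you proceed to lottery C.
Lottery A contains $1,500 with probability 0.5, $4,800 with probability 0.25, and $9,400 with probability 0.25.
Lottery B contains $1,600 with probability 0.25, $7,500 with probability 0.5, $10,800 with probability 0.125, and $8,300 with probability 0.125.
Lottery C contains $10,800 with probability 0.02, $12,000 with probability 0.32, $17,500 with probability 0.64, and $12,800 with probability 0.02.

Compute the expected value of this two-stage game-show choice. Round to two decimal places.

$8,501.44

EV(A) = 0.5 × 1500 + 0.25 × 4800 + 0.25 × 9400 = 750 + 1200 + 2350 = 4300
EV(B) = 0.25 × 1600 + 0.5 × 7500 + 0.125 × 10800 + 0.125 × 8300 = 400 + 3750 + 1350 + 1037.5 = 6537.5
EV(C) = 0.02 × 10800 + 0.32 × 12000 + 0.64 × 17500 + 0.02 × 12800 = 216 + 3840 + 11200 + 256 = 15512
Overall = 0.125 × 4300 + 0.625 × 6537.5 + 0.25 × 15512 = 537.5 + 4085.9375 + 3878 = 8501.4375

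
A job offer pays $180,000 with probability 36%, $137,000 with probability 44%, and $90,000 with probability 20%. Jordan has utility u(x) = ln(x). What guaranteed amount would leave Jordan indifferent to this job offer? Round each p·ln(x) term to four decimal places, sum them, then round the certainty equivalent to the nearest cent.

E[u] = 0.36·ln(180000) + 0.44·ln(137000) + 0.2·ln(90000) = 4.3563 + 5.2042 + 2.2815 = 11.8420
CE = e^11.8420 ≈ 138968.14

$138,968.14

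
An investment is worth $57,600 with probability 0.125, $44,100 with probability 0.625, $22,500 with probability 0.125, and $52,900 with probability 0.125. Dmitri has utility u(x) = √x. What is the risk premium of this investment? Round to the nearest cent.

E[u] = 0.125·√57600 + 0.625·√44100 + 0.125·√22500 + 0.125·√52900 = 0.125·240 + 0.625·210 + 0.125·150 + 0.125·230 = 208.75
CE = (208.75)² = 43576.5625
Risk premium = EV − CE = 44187.5 − 43576.5625 = 610.9375

$610.94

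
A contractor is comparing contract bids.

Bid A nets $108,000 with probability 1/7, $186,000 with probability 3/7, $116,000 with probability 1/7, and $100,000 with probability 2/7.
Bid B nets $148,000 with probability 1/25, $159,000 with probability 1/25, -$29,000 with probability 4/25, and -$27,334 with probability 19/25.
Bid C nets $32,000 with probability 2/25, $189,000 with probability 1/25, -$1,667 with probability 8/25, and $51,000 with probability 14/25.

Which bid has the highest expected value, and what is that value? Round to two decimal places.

Bid A ($140,285.71)

Bid A = 1/7 × 108000 + 3/7 × 186000 + 1/7 × 116000 + 2/7 × 100000 = 15428.5714 + 79714.2857 + 16571.4286 + 28571.4286 = 140285.7143
Bid B = 1/25 × 148000 + 1/25 × 159000 + 4/25 × (-29000) + 19/25 × (-27334) = 5920 + 6360 − 4640 − 20773.84 = -13133.84
Bid C = 2/25 × 32000 + 1/25 × 189000 + 8/25 × (-1667) + 14/25 × 51000 = 2560 + 7560 − 533.44 + 28560 = 38146.56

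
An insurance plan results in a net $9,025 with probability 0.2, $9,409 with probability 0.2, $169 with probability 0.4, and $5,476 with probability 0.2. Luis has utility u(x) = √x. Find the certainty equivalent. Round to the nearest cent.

E[u] = 0.2·√9025 + 0.2·√9409 + 0.4·√169 + 0.2·√5476 = 0.2·95 + 0.2·97 + 0.4·13 + 0.2·74 = 58.4
CE = (58.4)² = 3410.56

$3,410.56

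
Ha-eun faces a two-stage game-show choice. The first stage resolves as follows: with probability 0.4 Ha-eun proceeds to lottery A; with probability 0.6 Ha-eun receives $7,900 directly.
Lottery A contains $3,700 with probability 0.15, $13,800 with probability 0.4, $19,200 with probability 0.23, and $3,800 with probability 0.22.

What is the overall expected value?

$9,270.80

EV(A) = 0.15 × 3700 + 0.4 × 13800 + 0.23 × 19200 + 0.22 × 3800 = 555 + 5520 + 4416 + 836 = 11327
Branch B: 7900 (certain)
Overall = 0.4 × 11327 + 0.6 × 7900 = 4530.8 + 4740 = 9270.8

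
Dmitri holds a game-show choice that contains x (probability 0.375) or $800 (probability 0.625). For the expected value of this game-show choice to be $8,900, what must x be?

x = $22,400

0.375·x + 0.625·800 = 8900
0.375·x = 8900 − 500 = 8400
x = 8400 / 0.375 = 22400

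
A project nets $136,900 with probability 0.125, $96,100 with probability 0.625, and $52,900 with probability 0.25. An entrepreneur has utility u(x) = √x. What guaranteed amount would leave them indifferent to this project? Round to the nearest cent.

$88,506.25

E[u] = 0.125·√136900 + 0.625·√96100 + 0.25·√52900 = 0.125·370 + 0.625·310 + 0.25·230 = 297.5
CE = (297.5)² = 88506.25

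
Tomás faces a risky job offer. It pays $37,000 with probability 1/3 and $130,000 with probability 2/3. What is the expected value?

EV = 1/3 × 37000 + 2/3 × 130000 = 12333.3333 + 86666.6667 = 99000

$99,000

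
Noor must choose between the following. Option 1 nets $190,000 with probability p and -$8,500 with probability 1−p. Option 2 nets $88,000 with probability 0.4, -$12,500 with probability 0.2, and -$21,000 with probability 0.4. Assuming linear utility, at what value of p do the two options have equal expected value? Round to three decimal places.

p = 0.165

EV(Option 2) = 0.4 × 88000 + 0.2 × (-12500) + 0.4 × (-21000) = 35200 − 2500 − 8400 = 24300
p·190000 + (1−p)·(-8500) = 24300
198500p − 8500 = 24300
p = (24300 + 8500) / 198500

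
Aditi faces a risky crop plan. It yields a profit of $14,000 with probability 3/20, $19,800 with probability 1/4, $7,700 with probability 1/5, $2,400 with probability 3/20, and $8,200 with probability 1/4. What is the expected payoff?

EV = 3/20 × 14000 + 1/4 × 19800 + 1/5 × 7700 + 3/20 × 2400 + 1/4 × 8200 = 2100 + 4950 + 1540 + 360 + 2050 = 11000

$11,000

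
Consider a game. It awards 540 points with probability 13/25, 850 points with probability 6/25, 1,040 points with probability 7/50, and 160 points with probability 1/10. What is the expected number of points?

646.4 points

EV = 13/25 × 540 + 6/25 × 850 + 7/50 × 1040 + 1/10 × 160 = 280.8 + 204 + 145.6 + 16 = 646.4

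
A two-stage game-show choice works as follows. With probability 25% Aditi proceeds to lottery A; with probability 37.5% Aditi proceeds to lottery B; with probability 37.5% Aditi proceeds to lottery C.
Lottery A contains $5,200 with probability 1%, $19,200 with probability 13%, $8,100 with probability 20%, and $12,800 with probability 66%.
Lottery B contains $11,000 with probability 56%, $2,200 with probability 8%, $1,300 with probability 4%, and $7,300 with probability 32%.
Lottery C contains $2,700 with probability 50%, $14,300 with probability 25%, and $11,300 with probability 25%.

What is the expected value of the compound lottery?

$9,331.75

EV(A) = 0.01 × 5200 + 0.13 × 19200 + 0.2 × 8100 + 0.66 × 12800 = 52 + 2496 + 1620 + 8448 = 12616
EV(B) = 0.56 × 11000 + 0.08 × 2200 + 0.04 × 1300 + 0.32 × 7300 = 6160 + 176 + 52 + 2336 = 8724
EV(C) = 0.5 × 2700 + 0.25 × 14300 + 0.25 × 11300 = 1350 + 3575 + 2825 = 7750
Overall = 0.25 × 12616 + 0.375 × 8724 + 0.375 × 7750 = 3154 + 3271.5 + 2906.25 = 9331.75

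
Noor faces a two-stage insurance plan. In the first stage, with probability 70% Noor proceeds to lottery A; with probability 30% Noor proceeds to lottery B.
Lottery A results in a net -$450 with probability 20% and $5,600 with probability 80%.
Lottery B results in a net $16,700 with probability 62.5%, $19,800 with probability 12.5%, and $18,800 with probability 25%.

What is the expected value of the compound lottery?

EV(A) = 0.2 × (-450) + 0.8 × 5600 = -90 + 4480 = 4390
EV(B) = 0.625 × 16700 + 0.125 × 19800 + 0.25 × 18800 = 10437.5 + 2475 + 4700 = 17612.5
Overall = 0.7 × 4390 + 0.3 × 17612.5 = 3073 + 5283.75 = 8356.75

$8,356.75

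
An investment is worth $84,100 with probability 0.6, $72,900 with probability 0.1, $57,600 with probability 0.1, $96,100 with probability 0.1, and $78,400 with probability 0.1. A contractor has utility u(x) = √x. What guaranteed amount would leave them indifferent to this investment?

E[u] = 0.6·√84100 + 0.1·√72900 + 0.1·√57600 + 0.1·√96100 + 0.1·√78400 = 0.6·290 + 0.1·270 + 0.1·240 + 0.1·310 + 0.1·280 = 284
CE = (284)² = 80656

$80,656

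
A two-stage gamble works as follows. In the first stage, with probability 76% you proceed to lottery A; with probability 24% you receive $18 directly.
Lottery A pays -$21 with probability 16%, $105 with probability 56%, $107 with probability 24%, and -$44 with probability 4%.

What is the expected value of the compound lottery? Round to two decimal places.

EV(A) = 0.16 × (-21) + 0.56 × 105 + 0.24 × 107 + 0.04 × (-44) = -3.36 + 58.8 + 25.68 − 1.76 = 79.36
Branch B: 18 (certain)
Overall = 0.76 × 79.36 + 0.24 × 18 = 60.3136 + 4.32 = 64.6336

$64.63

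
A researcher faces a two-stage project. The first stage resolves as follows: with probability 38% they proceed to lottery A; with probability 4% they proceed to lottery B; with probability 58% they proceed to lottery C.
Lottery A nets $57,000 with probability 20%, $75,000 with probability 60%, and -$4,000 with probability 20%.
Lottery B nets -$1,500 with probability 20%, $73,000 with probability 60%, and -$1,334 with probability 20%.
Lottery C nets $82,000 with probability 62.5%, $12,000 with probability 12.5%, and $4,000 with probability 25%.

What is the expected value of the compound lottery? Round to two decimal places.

$54,032.33

EV(A) = 0.2 × 57000 + 0.6 × 75000 + 0.2 × (-4000) = 11400 + 45000 − 800 = 55600
EV(B) = 0.2 × (-1500) + 0.6 × 73000 + 0.2 × (-1334) = -300 + 43800 − 266.8 = 43233.2
EV(C) = 0.625 × 82000 + 0.125 × 12000 + 0.25 × 4000 = 51250 + 1500 + 1000 = 53750
Overall = 0.38 × 55600 + 0.04 × 43233.2 + 0.58 × 53750 = 21128 + 1729.328 + 31175 = 54032.328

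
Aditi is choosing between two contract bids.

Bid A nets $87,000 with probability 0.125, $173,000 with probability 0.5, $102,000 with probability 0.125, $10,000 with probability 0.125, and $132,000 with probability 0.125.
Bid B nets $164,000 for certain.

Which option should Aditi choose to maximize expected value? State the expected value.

Bid B ($164,000)

Bid A = 0.125 × 87000 + 0.5 × 173000 + 0.125 × 102000 + 0.125 × 10000 + 0.125 × 132000 = 10875 + 86500 + 12750 + 1250 + 16500 = 127875
Bid B: 164000 (certain)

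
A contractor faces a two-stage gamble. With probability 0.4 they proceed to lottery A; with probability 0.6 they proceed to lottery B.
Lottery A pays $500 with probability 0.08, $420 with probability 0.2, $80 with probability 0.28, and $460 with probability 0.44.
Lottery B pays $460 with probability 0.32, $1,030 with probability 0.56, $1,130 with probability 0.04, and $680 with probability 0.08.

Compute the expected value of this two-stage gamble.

$633.68

EV(A) = 0.08 × 500 + 0.2 × 420 + 0.28 × 80 + 0.44 × 460 = 40 + 84 + 22.4 + 202.4 = 348.8
EV(B) = 0.32 × 460 + 0.56 × 1030 + 0.04 × 1130 + 0.08 × 680 = 147.2 + 576.8 + 45.2 + 54.4 = 823.6
Overall = 0.4 × 348.8 + 0.6 × 823.6 = 139.52 + 494.16 = 633.68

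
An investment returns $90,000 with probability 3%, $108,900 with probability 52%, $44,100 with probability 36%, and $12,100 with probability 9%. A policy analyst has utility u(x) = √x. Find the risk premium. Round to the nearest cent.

E[u] = 0.03·√90000 + 0.52·√108900 + 0.36·√44100 + 0.09·√12100 = 0.03·300 + 0.52·330 + 0.36·210 + 0.09·110 = 266.1
CE = (266.1)² = 70809.21
Risk premium = EV − CE = 76293 − 70809.21 = 5483.79

$5,483.79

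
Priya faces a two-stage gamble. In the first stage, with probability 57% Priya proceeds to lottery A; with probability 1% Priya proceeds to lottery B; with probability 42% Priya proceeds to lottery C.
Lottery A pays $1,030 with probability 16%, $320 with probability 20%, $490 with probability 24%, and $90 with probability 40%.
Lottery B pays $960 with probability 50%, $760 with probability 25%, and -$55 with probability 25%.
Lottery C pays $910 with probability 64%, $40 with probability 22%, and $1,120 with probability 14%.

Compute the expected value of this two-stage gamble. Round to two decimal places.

EV(A) = 0.16 × 1030 + 0.2 × 320 + 0.24 × 490 + 0.4 × 90 = 164.8 + 64 + 117.6 + 36 = 382.4
EV(B) = 0.5 × 960 + 0.25 × 760 + 0.25 × (-55) = 480 + 190 − 13.75 = 656.25
EV(C) = 0.64 × 910 + 0.22 × 40 + 0.14 × 1120 = 582.4 + 8.8 + 156.8 = 748
Overall = 0.57 × 382.4 + 0.01 × 656.25 + 0.42 × 748 = 217.968 + 6.5625 + 314.16 = 538.6905

$538.69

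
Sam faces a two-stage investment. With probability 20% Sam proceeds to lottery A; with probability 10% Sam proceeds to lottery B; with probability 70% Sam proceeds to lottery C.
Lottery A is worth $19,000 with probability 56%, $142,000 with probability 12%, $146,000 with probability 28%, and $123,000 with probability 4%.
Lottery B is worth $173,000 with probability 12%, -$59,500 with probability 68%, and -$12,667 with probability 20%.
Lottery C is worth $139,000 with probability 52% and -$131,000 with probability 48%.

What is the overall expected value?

EV(A) = 0.56 × 19000 + 0.12 × 142000 + 0.28 × 146000 + 0.04 × 123000 = 10640 + 17040 + 40880 + 4920 = 73480
EV(B) = 0.12 × 173000 + 0.68 × (-59500) + 0.2 × (-12667) = 20760 − 40460 − 2533.4 = -22233.4
EV(C) = 0.52 × 139000 + 0.48 × (-131000) = 72280 − 62880 = 9400
Overall = 0.2 × 73480 + 0.1 × (-22233.4) + 0.7 × 9400 = 14696 − 2223.34 + 6580 = 19052.66

$19,052.66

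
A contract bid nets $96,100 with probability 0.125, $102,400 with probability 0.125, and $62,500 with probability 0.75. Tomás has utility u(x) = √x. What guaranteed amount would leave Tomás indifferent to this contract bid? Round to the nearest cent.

E[u] = 0.125·√96100 + 0.125·√102400 + 0.75·√62500 = 0.125·310 + 0.125·320 + 0.75·250 = 266.25
CE = (266.25)² = 70889.0625

$70,889.06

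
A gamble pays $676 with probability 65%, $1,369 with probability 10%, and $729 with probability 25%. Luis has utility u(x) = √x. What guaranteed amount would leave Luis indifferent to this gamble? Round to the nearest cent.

$748.02

E[u] = 0.65·√676 + 0.1·√1369 + 0.25·√729 = 0.65·26 + 0.1·37 + 0.25·27 = 27.35
CE = (27.35)² = 748.0225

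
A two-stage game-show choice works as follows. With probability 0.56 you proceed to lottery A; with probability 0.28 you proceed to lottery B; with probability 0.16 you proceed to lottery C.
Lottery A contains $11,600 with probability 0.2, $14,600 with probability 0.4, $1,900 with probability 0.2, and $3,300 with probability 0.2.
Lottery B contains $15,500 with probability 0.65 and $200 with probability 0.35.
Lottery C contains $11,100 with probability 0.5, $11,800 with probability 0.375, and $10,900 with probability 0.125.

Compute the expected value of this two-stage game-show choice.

$9,806.60

EV(A) = 0.2 × 11600 + 0.4 × 14600 + 0.2 × 1900 + 0.2 × 3300 = 2320 + 5840 + 380 + 660 = 9200
EV(B) = 0.65 × 15500 + 0.35 × 200 = 10075 + 70 = 10145
EV(C) = 0.5 × 11100 + 0.375 × 11800 + 0.125 × 10900 = 5550 + 4425 + 1362.5 = 11337.5
Overall = 0.56 × 9200 + 0.28 × 10145 + 0.16 × 11337.5 = 5152 + 2840.6 + 1814 = 9806.6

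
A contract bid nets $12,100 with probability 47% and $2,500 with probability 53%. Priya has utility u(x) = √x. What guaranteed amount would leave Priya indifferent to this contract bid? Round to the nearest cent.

$6,115.24

E[u] = 0.47·√12100 + 0.53·√2500 = 0.47·110 + 0.53·50 = 78.2
CE = (78.2)² = 6115.24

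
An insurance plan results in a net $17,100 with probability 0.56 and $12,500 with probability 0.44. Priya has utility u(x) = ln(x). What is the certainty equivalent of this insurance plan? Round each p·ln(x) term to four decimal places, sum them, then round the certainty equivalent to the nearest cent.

E[u] = 0.56·ln(17100) + 0.44·ln(12500) = 5.4582 + 4.1507 = 9.6089
CE = e^9.6089 ≈ 14896.77

$14,896.77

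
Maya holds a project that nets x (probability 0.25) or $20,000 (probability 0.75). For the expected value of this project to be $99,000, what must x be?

0.25·x + 0.75·20000 = 99000
0.25·x = 99000 − 15000 = 84000
x = 84000 / 0.25 = 336000

x = $336,000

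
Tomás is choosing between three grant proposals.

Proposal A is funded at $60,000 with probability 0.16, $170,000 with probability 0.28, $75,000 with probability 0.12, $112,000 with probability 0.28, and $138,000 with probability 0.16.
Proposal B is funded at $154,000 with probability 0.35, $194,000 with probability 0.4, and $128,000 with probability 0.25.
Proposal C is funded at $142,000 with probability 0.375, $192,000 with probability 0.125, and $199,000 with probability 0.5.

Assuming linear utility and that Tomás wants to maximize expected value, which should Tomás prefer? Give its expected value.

Proposal A = 0.16 × 60000 + 0.28 × 170000 + 0.12 × 75000 + 0.28 × 112000 + 0.16 × 138000 = 9600 + 47600 + 9000 + 31360 + 22080 = 119640
Proposal B = 0.35 × 154000 + 0.4 × 194000 + 0.25 × 128000 = 53900 + 77600 + 32000 = 163500
Proposal C = 0.375 × 142000 + 0.125 × 192000 + 0.5 × 199000 = 53250 + 24000 + 99500 = 176750

Proposal C ($176,750)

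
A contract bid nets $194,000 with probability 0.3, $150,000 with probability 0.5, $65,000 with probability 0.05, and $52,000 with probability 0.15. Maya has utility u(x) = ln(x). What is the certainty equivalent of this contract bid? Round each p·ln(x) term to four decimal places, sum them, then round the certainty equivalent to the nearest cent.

E[u] = 0.3·ln(194000) + 0.5·ln(150000) + 0.05·ln(65000) + 0.15·ln(52000) = 3.6527 + 5.9592 + 0.5541 + 1.6288 = 11.7948
CE = e^11.7948 ≈ 132561.24

$132,561.24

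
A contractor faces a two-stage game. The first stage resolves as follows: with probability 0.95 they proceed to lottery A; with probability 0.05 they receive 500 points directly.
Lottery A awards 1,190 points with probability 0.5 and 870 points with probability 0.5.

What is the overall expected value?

1003.5 points

EV(A) = 0.5 × 1190 + 0.5 × 870 = 595 + 435 = 1030
Branch B: 500 (certain)
Overall = 0.95 × 1030 + 0.05 × 500 = 978.5 + 25 = 1003.5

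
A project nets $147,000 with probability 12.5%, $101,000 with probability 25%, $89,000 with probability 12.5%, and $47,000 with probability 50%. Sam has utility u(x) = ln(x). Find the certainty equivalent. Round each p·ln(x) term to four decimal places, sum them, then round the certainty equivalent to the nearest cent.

E[u] = 0.125·ln(147000) + 0.25·ln(101000) + 0.125·ln(89000) + 0.5·ln(47000) = 1.4873 + 2.8807 + 1.4245 + 5.3790 = 11.1715
CE = e^11.1715 ≈ 71075.64

$71,075.64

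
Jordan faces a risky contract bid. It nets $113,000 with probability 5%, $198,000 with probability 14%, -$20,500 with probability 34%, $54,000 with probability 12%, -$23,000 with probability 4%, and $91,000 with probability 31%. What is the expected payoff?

$60,170

EV = 0.05 × 113000 + 0.14 × 198000 + 0.34 × (-20500) + 0.12 × 54000 + 0.04 × (-23000) + 0.31 × 91000 = 5650 + 27720 − 6970 + 6480 − 920 + 28210 = 60170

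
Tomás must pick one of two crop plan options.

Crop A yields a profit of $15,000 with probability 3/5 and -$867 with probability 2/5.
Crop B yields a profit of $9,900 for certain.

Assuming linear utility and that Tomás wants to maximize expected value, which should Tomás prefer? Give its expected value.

Crop B ($9,900)

Crop A = 3/5 × 15000 + 2/5 × (-867) = 9000 − 346.8 = 8653.2
Crop B: 9900 (certain)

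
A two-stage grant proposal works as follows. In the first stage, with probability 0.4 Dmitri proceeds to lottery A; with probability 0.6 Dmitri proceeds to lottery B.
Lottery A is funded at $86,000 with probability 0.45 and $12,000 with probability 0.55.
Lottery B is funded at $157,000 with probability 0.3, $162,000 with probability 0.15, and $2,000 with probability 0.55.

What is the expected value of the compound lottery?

$61,620

EV(A) = 0.45 × 86000 + 0.55 × 12000 = 38700 + 6600 = 45300
EV(B) = 0.3 × 157000 + 0.15 × 162000 + 0.55 × 2000 = 47100 + 24300 + 1100 = 72500
Overall = 0.4 × 45300 + 0.6 × 72500 = 18120 + 43500 = 61620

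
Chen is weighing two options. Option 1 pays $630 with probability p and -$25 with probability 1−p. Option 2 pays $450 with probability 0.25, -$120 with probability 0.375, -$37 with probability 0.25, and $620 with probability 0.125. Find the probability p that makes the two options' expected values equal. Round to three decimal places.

EV(Option 2) = 0.25 × 450 + 0.375 × (-120) + 0.25 × (-37) + 0.125 × 620 = 112.5 − 45 − 9.25 + 77.5 = 135.75
p·630 + (1−p)·(-25) = 135.75
655p − 25 = 135.75
p = (135.75 + 25) / 655

p = 0.245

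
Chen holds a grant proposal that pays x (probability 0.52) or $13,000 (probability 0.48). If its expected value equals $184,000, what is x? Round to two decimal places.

0.52·x + 0.48·13000 = 184000
0.52·x = 184000 − 6240 = 177760
x = 177760 / 0.52 = 341846.1538

x = $341,846.15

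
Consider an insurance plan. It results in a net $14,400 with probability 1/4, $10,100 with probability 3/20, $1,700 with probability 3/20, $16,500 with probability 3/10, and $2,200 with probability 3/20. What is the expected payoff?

EV = 1/4 × 14400 + 3/20 × 10100 + 3/20 × 1700 + 3/10 × 16500 + 3/20 × 2200 = 3600 + 1515 + 255 + 4950 + 330 = 10650

$10,650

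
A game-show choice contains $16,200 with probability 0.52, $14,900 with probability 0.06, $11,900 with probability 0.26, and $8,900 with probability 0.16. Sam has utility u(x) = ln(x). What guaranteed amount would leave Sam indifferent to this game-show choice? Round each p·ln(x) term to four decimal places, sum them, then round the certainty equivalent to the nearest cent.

E[u] = 0.52·ln(16200) + 0.06·ln(14900) + 0.26·ln(11900) + 0.16·ln(8900) = 5.0402 + 0.5765 + 2.4399 + 1.4550 = 9.5116
CE = e^9.5116 ≈ 13515.60

$13,515.60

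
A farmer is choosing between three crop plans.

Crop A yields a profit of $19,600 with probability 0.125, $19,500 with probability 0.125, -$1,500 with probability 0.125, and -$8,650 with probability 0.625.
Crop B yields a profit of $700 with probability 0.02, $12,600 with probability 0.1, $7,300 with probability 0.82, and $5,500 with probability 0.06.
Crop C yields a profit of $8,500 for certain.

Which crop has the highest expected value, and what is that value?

Crop A = 0.125 × 19600 + 0.125 × 19500 + 0.125 × (-1500) + 0.625 × (-8650) = 2450 + 2437.5 − 187.5 − 5406.25 = -706.25
Crop B = 0.02 × 700 + 0.1 × 12600 + 0.82 × 7300 + 0.06 × 5500 = 14 + 1260 + 5986 + 330 = 7590
Crop C: 8500 (certain)

Crop C ($8,500)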